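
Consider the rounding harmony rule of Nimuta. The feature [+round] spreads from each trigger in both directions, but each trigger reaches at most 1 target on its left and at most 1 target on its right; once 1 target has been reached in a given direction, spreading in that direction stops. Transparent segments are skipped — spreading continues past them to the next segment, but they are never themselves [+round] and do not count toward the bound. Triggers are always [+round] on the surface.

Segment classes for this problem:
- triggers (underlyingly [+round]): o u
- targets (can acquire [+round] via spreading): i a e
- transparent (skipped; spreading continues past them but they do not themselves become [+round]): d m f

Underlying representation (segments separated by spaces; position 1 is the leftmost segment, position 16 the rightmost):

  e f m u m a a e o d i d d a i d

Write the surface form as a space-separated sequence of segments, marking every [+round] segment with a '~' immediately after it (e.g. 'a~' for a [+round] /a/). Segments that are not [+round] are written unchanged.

e~ f m u~ m a~ a e~ o~ d i~ d d a i d

From /u/ at 4 rightward: 5 /m/ transparent; 6 /a/ → [+round]; bound reached.
From /u/ at 4 leftward: 3 /m/ transparent; 2 /f/ transparent; 1 /e/ → [+round]; bound reached.
From /o/ at 9 rightward: 10 /d/ transparent; 11 /i/ → [+round]; bound reached.
From /o/ at 9 leftward: 8 /e/ → [+round]; bound reached.
Targets with no active source: positions 7 14 15 stay [-round].
[+round] positions on the surface: 1 4 6 8 9 11.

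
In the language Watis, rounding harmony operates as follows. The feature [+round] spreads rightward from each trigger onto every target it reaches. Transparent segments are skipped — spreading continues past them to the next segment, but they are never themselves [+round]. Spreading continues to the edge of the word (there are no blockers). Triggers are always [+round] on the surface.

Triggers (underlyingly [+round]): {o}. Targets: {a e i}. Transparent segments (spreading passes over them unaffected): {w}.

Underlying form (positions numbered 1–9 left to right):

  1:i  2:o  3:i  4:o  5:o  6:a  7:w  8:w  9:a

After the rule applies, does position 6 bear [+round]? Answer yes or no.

yes

From /o/ at 2 rightward: 3 /i/ → [+round]; 4 /o/ is itself a trigger — this domain ends here.
From /o/ at 4 rightward: 5 /o/ is itself a trigger — this domain ends here.
From /o/ at 5 rightward: 6 /a/ → [+round]; 7 /w/ transparent; 8 /w/ transparent; 9 /a/ → [+round]; word edge.
Target with no active source: position 1 stays [-round].
[+round] positions on the surface: 2 3 4 5 6 9.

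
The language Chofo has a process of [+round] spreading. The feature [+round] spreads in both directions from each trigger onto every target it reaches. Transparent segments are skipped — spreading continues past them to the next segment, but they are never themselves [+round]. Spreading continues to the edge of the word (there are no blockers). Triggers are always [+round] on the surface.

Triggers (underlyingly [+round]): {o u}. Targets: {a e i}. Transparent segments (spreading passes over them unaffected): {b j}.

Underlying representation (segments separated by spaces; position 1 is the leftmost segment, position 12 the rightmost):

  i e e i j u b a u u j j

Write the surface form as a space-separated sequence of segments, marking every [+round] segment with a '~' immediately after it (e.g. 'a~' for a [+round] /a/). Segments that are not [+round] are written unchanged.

From /u/ at 6 rightward: 7 /b/ transparent; 8 /a/ → [+round]; 9 /u/ is itself a trigger — this domain ends here.
From /u/ at 6 leftward: 5 /j/ transparent; 4 /i/ → [+round]; 3 /e/ → [+round]; 2 /e/ → [+round]; 1 /i/ → [+round]; word edge.
From /u/ at 9 rightward: 10 /u/ is itself a trigger — this domain ends here.
From /u/ at 9 leftward: 8 /a/ → [+round]; 7 /b/ transparent; 6 /u/ is itself a trigger — this domain ends here.
From /u/ at 10 rightward: 11 /j/ transparent; 12 /j/ transparent; word edge.
From /u/ at 10 leftward: 9 /u/ is itself a trigger — this domain ends here.
[+round] positions on the surface: 1 2 3 4 6 8 9 10.

i~ e~ e~ i~ j u~ b a~ u~ u~ j j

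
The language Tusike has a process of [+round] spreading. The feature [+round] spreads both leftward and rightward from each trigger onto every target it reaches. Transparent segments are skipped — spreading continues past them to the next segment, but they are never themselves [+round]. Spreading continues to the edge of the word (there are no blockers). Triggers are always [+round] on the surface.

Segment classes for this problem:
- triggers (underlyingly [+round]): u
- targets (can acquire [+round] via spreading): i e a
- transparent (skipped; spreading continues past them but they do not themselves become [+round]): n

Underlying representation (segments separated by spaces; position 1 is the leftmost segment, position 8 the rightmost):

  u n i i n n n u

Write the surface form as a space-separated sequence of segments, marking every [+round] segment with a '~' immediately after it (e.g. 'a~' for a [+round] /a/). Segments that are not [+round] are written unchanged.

From /u/ at 1 rightward: 2 /n/ transparent; 3 /i/ → [+round]; 4 /i/ → [+round]; 5 /n/ transparent; 6 /n/ transparent; 7 /n/ transparent; 8 /u/ is itself a trigger — this domain ends here.
From /u/ at 1 leftward: word edge.
From /u/ at 8 rightward: word edge.
From /u/ at 8 leftward: 7 /n/ transparent; 6 /n/ transparent; 5 /n/ transparent; 4 /i/ → [+round]; 3 /i/ → [+round]; 2 /n/ transparent; 1 /u/ is itself a trigger — this domain ends here.
[+round] positions on the surface: 1 3 4 8.

u~ n i~ i~ n n n u~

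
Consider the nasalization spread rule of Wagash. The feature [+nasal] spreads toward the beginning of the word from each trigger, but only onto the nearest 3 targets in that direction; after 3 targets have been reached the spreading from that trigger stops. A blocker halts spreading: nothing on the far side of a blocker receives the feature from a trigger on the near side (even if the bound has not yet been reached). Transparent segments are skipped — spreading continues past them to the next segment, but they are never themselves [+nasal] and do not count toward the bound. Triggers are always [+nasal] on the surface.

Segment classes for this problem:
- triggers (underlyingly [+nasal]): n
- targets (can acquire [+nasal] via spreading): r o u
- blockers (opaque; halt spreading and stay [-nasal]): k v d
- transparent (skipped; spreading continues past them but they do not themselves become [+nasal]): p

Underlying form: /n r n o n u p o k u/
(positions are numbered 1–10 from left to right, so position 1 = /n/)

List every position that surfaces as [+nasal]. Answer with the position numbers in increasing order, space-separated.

1 2 3 4 5

From /n/ at 1 leftward: word edge.
From /n/ at 3 leftward: 2 /r/ → [+nasal]; 1 /n/ is itself a trigger — this domain ends here.
From /n/ at 5 leftward: 4 /o/ → [+nasal]; 3 /n/ is itself a trigger — this domain ends here.
Targets with no active source: positions 6 8 10 stay [-nasal].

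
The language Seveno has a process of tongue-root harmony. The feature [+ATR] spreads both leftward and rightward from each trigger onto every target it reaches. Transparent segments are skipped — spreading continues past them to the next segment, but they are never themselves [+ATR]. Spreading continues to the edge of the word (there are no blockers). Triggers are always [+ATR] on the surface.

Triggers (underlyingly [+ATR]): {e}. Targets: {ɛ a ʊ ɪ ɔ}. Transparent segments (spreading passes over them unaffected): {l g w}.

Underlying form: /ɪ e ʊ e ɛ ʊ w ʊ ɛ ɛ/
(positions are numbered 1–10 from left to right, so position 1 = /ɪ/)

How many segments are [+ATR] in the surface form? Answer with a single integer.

9

From /e/ at 2 rightward: 3 /ʊ/ → [+ATR]; 4 /e/ is itself a trigger — this domain ends here.
From /e/ at 2 leftward: 1 /ɪ/ → [+ATR]; word edge.
From /e/ at 4 rightward: 5 /ɛ/ → [+ATR]; 6 /ʊ/ → [+ATR]; 7 /w/ transparent; 8 /ʊ/ → [+ATR]; 9 /ɛ/ → [+ATR]; 10 /ɛ/ → [+ATR]; word edge.
From /e/ at 4 leftward: 3 /ʊ/ → [+ATR]; 2 /e/ is itself a trigger — this domain ends here.
[+ATR] positions on the surface: 1 2 3 4 5 6 8 9 10.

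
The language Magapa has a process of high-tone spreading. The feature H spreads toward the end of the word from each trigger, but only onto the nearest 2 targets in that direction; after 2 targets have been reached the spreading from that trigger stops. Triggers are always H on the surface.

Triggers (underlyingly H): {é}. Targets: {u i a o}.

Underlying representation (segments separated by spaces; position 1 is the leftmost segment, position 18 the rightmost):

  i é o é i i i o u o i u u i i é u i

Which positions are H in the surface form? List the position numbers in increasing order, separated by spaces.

2 3 4 5 6 16 17 18

From /é/ at 2 rightward: 3 /o/ → H; 4 /é/ is itself a trigger — this domain ends here.
From /é/ at 4 rightward: 5 /i/ → H; 6 /i/ → H; bound reached.
From /é/ at 16 rightward: 17 /u/ → H; 18 /i/ → H; bound reached.
Targets with no active source: positions 1 7 8 9 10 11 12 13 14 15 stay [-high tone].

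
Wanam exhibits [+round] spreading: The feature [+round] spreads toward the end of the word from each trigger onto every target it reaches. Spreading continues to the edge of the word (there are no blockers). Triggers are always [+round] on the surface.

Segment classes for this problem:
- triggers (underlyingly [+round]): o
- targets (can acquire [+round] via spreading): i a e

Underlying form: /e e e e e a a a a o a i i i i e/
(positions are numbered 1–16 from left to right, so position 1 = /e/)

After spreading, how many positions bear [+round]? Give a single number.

7

From /o/ at 10 rightward: 11 /a/ → [+round]; 12 /i/ → [+round]; 13 /i/ → [+round]; 14 /i/ → [+round]; 15 /i/ → [+round]; 16 /e/ → [+round]; word edge.
Targets with no active source: positions 1 2 3 4 5 6 7 8 9 stay [-round].
[+round] positions on the surface: 10 11 12 13 14 15 16.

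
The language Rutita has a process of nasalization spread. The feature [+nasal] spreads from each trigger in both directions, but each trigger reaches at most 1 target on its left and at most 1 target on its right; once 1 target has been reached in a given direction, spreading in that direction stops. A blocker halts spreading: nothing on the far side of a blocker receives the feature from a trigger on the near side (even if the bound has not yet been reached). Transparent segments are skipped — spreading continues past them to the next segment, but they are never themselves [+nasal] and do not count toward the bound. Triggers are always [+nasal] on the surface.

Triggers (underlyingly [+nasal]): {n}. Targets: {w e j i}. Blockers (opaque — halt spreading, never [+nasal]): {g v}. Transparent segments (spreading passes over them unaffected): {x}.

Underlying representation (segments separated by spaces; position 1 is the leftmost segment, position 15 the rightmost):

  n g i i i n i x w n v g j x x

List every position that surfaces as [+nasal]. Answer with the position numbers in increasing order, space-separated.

1 5 6 7 9 10

From /n/ at 1 rightward: 2 /g/ blocks.
From /n/ at 1 leftward: word edge.
From /n/ at 6 rightward: 7 /i/ → [+nasal]; bound reached.
From /n/ at 6 leftward: 5 /i/ → [+nasal]; bound reached.
From /n/ at 10 rightward: 11 /v/ blocks.
From /n/ at 10 leftward: 9 /w/ → [+nasal]; bound reached.
Targets with no active source: positions 3 4 13 stay [-nasal].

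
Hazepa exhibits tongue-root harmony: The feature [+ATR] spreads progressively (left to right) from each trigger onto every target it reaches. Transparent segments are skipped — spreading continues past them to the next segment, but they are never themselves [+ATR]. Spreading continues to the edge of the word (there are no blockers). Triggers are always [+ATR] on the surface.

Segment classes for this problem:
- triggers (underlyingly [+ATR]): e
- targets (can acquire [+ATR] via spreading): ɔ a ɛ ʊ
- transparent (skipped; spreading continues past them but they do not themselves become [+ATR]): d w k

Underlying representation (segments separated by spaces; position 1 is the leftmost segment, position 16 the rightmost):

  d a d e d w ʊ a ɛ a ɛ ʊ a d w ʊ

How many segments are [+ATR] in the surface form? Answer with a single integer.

9

From /e/ at 4 rightward: 5 /d/ transparent; 6 /w/ transparent; 7 /ʊ/ → [+ATR]; 8 /a/ → [+ATR]; 9 /ɛ/ → [+ATR]; 10 /a/ → [+ATR]; 11 /ɛ/ → [+ATR]; 12 /ʊ/ → [+ATR]; 13 /a/ → [+ATR]; 14 /d/ transparent; 15 /w/ transparent; 16 /ʊ/ → [+ATR]; word edge.
Target with no active source: position 2 stays [-ATR].
[+ATR] positions on the surface: 4 7 8 9 10 11 12 13 16.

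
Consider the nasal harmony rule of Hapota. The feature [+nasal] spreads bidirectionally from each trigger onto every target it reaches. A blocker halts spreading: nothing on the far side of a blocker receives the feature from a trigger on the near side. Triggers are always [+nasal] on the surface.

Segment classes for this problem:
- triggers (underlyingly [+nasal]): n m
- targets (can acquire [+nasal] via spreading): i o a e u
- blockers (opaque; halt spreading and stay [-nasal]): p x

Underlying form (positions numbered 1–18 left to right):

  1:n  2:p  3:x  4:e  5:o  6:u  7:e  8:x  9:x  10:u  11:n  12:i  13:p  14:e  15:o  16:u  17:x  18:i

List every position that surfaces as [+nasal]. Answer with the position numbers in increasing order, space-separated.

1 10 11 12

From /n/ at 1 rightward: 2 /p/ blocks.
From /n/ at 1 leftward: word edge.
From /n/ at 11 rightward: 12 /i/ → [+nasal]; 13 /p/ blocks.
From /n/ at 11 leftward: 10 /u/ → [+nasal]; 9 /x/ blocks.
Targets with no active source: positions 4 5 6 7 14 15 16 18 stay [-nasal].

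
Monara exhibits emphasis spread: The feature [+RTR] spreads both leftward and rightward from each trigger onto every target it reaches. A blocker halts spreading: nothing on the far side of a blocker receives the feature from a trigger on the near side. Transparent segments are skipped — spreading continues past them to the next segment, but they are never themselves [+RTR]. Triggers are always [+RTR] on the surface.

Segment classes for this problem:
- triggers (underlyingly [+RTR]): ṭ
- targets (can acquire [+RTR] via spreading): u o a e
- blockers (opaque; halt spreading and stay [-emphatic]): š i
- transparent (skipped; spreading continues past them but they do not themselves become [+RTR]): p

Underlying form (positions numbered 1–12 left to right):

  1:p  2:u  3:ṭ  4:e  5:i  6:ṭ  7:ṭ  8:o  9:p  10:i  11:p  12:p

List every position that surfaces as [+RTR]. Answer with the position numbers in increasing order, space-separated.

2 3 4 6 7 8

From /ṭ/ at 3 rightward: 4 /e/ → [+RTR]; 5 /i/ blocks.
From /ṭ/ at 3 leftward: 2 /u/ → [+RTR]; 1 /p/ transparent; word edge.
From /ṭ/ at 6 rightward: 7 /ṭ/ is itself a trigger — this domain ends here.
From /ṭ/ at 6 leftward: 5 /i/ blocks.
From /ṭ/ at 7 rightward: 8 /o/ → [+RTR]; 9 /p/ transparent; 10 /i/ blocks.
From /ṭ/ at 7 leftward: 6 /ṭ/ is itself a trigger — this domain ends here.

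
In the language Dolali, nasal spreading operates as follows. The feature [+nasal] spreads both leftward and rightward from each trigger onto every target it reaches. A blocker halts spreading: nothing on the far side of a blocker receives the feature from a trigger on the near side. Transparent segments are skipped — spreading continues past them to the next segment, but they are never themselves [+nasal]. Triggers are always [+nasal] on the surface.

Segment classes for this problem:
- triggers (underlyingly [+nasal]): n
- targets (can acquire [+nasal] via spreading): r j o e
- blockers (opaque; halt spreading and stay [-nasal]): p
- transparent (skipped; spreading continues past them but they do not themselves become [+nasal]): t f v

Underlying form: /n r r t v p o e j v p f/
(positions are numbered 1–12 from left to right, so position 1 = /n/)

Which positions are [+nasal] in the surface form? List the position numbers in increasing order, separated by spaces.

1 2 3

From /n/ at 1 rightward: 2 /r/ → [+nasal]; 3 /r/ → [+nasal]; 4 /t/ transparent; 5 /v/ transparent; 6 /p/ blocks.
From /n/ at 1 leftward: word edge.
Targets with no active source: positions 7 8 9 stay [-nasal].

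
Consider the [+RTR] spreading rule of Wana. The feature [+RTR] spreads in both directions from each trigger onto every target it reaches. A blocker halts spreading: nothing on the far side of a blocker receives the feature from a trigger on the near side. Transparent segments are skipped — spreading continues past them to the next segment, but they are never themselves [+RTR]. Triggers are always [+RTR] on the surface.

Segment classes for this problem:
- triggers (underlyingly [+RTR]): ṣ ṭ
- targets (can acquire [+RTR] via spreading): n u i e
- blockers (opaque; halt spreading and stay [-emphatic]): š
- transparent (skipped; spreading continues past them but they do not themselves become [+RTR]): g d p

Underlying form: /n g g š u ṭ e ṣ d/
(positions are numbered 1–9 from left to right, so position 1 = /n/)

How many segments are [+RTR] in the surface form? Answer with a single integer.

4

From /ṭ/ at 6 rightward: 7 /e/ → [+RTR]; 8 /ṣ/ is itself a trigger — this domain ends here.
From /ṭ/ at 6 leftward: 5 /u/ → [+RTR]; 4 /š/ blocks.
From /ṣ/ at 8 rightward: 9 /d/ transparent; word edge.
From /ṣ/ at 8 leftward: 7 /e/ → [+RTR]; 6 /ṭ/ is itself a trigger — this domain ends here.
Target with no active source: position 1 stays [-emphatic].
[+RTR] positions on the surface: 5 6 7 8.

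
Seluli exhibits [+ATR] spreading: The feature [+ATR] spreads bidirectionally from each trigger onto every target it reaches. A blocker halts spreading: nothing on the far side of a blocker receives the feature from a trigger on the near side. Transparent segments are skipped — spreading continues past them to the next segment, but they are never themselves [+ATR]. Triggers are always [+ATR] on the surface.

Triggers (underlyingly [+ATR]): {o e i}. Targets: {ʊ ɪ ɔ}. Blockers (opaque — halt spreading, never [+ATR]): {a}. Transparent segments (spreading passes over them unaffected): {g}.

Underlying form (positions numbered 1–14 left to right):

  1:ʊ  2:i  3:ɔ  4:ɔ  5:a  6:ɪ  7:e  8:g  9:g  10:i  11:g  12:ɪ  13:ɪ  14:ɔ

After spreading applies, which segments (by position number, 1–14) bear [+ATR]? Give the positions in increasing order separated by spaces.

From /i/ at 2 rightward: 3 /ɔ/ → [+ATR]; 4 /ɔ/ → [+ATR]; 5 /a/ blocks.
From /i/ at 2 leftward: 1 /ʊ/ → [+ATR]; word edge.
From /e/ at 7 rightward: 8 /g/ transparent; 9 /g/ transparent; 10 /i/ is itself a trigger — this domain ends here.
From /e/ at 7 leftward: 6 /ɪ/ → [+ATR]; 5 /a/ blocks.
From /i/ at 10 rightward: 11 /g/ transparent; 12 /ɪ/ → [+ATR]; 13 /ɪ/ → [+ATR]; 14 /ɔ/ → [+ATR]; word edge.
From /i/ at 10 leftward: 9 /g/ transparent; 8 /g/ transparent; 7 /e/ is itself a trigger — this domain ends here.

1 2 3 4 6 7 10 12 13 14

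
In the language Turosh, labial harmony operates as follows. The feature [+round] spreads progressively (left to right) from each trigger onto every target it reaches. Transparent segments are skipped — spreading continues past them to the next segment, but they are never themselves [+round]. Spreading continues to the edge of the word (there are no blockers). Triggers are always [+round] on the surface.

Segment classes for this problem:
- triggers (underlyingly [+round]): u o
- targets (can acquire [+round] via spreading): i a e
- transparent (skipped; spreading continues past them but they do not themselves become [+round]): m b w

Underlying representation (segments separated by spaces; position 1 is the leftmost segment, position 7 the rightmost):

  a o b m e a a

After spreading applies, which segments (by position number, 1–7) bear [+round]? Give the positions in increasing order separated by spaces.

From /o/ at 2 rightward: 3 /b/ transparent; 4 /m/ transparent; 5 /e/ → [+round]; 6 /a/ → [+round]; 7 /a/ → [+round]; word edge.
Target with no active source: position 1 stays [-round].

2 5 6 7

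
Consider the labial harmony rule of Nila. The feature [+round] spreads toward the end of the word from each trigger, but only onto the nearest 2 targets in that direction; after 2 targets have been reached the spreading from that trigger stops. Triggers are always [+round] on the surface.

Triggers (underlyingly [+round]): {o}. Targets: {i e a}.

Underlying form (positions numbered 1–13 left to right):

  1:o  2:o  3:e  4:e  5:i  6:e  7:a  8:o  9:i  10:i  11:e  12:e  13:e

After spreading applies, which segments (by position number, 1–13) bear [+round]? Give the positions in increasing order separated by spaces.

From /o/ at 1 rightward: 2 /o/ is itself a trigger — this domain ends here.
From /o/ at 2 rightward: 3 /e/ → [+round]; 4 /e/ → [+round]; bound reached.
From /o/ at 8 rightward: 9 /i/ → [+round]; 10 /i/ → [+round]; bound reached.
Targets with no active source: positions 5 6 7 11 12 13 stay [-round].

1 2 3 4 8 9 10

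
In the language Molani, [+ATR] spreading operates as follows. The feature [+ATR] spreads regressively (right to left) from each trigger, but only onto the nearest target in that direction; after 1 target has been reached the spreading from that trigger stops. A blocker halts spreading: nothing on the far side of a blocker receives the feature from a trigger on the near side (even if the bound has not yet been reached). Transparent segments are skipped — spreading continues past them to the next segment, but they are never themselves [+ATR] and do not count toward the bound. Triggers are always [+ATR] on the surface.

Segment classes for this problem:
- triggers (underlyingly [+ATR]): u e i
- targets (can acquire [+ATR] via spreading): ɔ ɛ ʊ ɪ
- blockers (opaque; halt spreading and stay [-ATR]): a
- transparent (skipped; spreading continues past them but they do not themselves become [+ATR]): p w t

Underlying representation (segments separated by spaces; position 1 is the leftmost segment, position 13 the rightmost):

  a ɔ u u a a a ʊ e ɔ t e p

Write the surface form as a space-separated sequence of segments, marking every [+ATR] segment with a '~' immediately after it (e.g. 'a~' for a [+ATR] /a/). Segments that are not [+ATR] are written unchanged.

a ɔ~ u~ u~ a a a ʊ~ e~ ɔ~ t e~ p

From /u/ at 3 leftward: 2 /ɔ/ → [+ATR]; bound reached.
From /u/ at 4 leftward: 3 /u/ is itself a trigger — this domain ends here.
From /e/ at 9 leftward: 8 /ʊ/ → [+ATR]; bound reached.
From /e/ at 12 leftward: 11 /t/ transparent; 10 /ɔ/ → [+ATR]; bound reached.
[+ATR] positions on the surface: 2 3 4 8 9 10 12.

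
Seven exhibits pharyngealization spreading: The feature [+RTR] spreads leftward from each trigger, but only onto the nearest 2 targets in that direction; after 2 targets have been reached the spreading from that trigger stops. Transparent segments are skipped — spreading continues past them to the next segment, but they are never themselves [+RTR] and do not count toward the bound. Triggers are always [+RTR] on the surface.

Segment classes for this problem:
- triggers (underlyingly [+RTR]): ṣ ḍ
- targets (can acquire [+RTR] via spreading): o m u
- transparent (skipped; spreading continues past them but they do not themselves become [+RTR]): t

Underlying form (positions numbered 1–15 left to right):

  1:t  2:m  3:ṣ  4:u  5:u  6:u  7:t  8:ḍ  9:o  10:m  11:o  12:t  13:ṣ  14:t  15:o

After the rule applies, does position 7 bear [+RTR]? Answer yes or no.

no

From /ṣ/ at 3 leftward: 2 /m/ → [+RTR]; 1 /t/ transparent; word edge.
From /ḍ/ at 8 leftward: 7 /t/ transparent; 6 /u/ → [+RTR]; 5 /u/ → [+RTR]; bound reached.
From /ṣ/ at 13 leftward: 12 /t/ transparent; 11 /o/ → [+RTR]; 10 /m/ → [+RTR]; bound reached.
Targets with no active source: positions 4 9 15 stay [-emphatic].
[+RTR] positions on the surface: 2 3 5 6 8 10 11 13.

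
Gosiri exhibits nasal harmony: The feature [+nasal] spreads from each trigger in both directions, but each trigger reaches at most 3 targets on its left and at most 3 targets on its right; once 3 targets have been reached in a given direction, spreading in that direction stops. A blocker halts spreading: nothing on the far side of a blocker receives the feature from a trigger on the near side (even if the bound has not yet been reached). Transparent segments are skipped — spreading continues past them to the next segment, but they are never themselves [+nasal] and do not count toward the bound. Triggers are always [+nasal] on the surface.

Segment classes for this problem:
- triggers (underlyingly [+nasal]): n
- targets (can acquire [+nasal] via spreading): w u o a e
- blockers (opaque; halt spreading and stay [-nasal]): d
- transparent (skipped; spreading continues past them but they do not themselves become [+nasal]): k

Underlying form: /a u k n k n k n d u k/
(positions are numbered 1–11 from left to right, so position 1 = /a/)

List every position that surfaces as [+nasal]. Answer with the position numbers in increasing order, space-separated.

1 2 4 6 8

From /n/ at 4 rightward: 5 /k/ transparent; 6 /n/ is itself a trigger — this domain ends here.
From /n/ at 4 leftward: 3 /k/ transparent; 2 /u/ → [+nasal]; 1 /a/ → [+nasal]; word edge.
From /n/ at 6 rightward: 7 /k/ transparent; 8 /n/ is itself a trigger — this domain ends here.
From /n/ at 6 leftward: 5 /k/ transparent; 4 /n/ is itself a trigger — this domain ends here.
From /n/ at 8 rightward: 9 /d/ blocks.
From /n/ at 8 leftward: 7 /k/ transparent; 6 /n/ is itself a trigger — this domain ends here.
Target with no active source: position 10 stays [-nasal].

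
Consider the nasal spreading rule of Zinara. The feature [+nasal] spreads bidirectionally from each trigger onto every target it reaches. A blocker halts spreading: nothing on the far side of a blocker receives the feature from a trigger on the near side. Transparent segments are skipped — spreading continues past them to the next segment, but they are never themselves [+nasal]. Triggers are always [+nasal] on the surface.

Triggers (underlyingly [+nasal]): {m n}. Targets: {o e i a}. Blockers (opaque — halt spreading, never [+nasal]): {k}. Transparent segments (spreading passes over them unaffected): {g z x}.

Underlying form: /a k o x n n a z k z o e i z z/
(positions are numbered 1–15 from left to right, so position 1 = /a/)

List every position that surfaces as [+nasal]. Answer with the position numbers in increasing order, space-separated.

3 5 6 7

From /n/ at 5 rightward: 6 /n/ is itself a trigger — this domain ends here.
From /n/ at 5 leftward: 4 /x/ transparent; 3 /o/ → [+nasal]; 2 /k/ blocks.
From /n/ at 6 rightward: 7 /a/ → [+nasal]; 8 /z/ transparent; 9 /k/ blocks.
From /n/ at 6 leftward: 5 /n/ is itself a trigger — this domain ends here.
Targets with no active source: positions 1 11 12 13 stay [-nasal].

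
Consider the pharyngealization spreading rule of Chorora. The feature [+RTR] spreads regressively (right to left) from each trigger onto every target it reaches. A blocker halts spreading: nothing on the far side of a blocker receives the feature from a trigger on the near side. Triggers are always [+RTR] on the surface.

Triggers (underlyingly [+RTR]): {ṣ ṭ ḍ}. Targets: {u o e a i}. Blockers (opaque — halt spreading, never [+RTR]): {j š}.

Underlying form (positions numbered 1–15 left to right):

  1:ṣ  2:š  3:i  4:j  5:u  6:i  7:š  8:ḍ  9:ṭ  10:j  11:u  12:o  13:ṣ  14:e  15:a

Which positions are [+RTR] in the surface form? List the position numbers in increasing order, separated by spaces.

From /ṣ/ at 1 leftward: word edge.
From /ḍ/ at 8 leftward: 7 /š/ blocks.
From /ṭ/ at 9 leftward: 8 /ḍ/ is itself a trigger — this domain ends here.
From /ṣ/ at 13 leftward: 12 /o/ → [+RTR]; 11 /u/ → [+RTR]; 10 /j/ blocks.
Targets with no active source: positions 3 5 6 14 15 stay [-emphatic].

1 8 9 11 12 13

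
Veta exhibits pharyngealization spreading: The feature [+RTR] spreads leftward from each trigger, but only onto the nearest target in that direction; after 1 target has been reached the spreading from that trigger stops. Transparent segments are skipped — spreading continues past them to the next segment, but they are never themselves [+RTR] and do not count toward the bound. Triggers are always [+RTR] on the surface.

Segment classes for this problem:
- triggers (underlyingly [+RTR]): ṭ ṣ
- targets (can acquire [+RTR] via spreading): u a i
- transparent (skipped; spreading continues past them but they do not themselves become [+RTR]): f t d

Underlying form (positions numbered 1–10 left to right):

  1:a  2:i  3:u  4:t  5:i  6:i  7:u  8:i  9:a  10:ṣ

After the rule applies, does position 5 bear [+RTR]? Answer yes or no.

From /ṣ/ at 10 leftward: 9 /a/ → [+RTR]; bound reached.
Targets with no active source: positions 1 2 3 5 6 7 8 stay [-emphatic].
[+RTR] positions on the surface: 9 10.

no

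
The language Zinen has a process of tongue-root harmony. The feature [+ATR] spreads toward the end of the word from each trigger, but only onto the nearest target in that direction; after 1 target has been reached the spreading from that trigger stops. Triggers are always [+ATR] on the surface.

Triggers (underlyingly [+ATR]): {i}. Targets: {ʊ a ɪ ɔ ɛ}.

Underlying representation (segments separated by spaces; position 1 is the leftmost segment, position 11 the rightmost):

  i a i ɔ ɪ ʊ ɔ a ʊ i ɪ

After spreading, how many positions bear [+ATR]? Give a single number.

6

From /i/ at 1 rightward: 2 /a/ → [+ATR]; bound reached.
From /i/ at 3 rightward: 4 /ɔ/ → [+ATR]; bound reached.
From /i/ at 10 rightward: 11 /ɪ/ → [+ATR]; bound reached.
Targets with no active source: positions 5 6 7 8 9 stay [-ATR].
[+ATR] positions on the surface: 1 2 3 4 10 11.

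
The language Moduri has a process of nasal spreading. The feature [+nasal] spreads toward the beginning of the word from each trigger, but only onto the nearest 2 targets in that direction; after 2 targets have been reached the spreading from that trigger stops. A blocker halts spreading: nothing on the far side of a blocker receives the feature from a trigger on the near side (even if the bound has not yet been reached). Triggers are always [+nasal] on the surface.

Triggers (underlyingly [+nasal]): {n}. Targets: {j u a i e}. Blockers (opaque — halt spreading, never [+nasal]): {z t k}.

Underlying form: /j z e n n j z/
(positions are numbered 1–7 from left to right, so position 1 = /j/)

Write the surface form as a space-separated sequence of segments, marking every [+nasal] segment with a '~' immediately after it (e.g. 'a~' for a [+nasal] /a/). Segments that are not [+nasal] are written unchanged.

From /n/ at 4 leftward: 3 /e/ → [+nasal]; 2 /z/ blocks.
From /n/ at 5 leftward: 4 /n/ is itself a trigger — this domain ends here.
Targets with no active source: positions 1 6 stay [-nasal].
[+nasal] positions on the surface: 3 4 5.

j z e~ n~ n~ j z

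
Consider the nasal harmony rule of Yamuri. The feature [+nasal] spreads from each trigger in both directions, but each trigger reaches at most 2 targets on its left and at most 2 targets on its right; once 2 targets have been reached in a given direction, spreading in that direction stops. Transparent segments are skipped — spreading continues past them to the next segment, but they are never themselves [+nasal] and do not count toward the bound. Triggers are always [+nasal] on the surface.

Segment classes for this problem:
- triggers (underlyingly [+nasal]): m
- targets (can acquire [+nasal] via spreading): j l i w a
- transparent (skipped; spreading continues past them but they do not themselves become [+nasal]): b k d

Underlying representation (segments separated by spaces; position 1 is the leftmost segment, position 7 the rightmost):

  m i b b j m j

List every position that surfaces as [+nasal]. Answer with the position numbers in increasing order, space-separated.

1 2 5 6 7

From /m/ at 1 rightward: 2 /i/ → [+nasal]; 3 /b/ transparent; 4 /b/ transparent; 5 /j/ → [+nasal]; bound reached.
From /m/ at 1 leftward: word edge.
From /m/ at 6 rightward: 7 /j/ → [+nasal]; word edge.
From /m/ at 6 leftward: 5 /j/ → [+nasal]; 4 /b/ transparent; 3 /b/ transparent; 2 /i/ → [+nasal]; bound reached.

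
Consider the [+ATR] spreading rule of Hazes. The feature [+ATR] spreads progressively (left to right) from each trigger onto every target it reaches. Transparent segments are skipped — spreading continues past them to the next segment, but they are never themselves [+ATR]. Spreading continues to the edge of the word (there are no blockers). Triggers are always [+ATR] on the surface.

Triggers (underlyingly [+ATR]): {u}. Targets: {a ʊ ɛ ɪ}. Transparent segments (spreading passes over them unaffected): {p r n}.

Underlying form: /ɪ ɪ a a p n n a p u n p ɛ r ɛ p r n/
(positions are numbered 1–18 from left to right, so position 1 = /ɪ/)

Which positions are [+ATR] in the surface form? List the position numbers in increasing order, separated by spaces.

10 13 15

From /u/ at 10 rightward: 11 /n/ transparent; 12 /p/ transparent; 13 /ɛ/ → [+ATR]; 14 /r/ transparent; 15 /ɛ/ → [+ATR]; 16 /p/ transparent; 17 /r/ transparent; 18 /n/ transparent; word edge.
Targets with no active source: positions 1 2 3 4 8 stay [-ATR].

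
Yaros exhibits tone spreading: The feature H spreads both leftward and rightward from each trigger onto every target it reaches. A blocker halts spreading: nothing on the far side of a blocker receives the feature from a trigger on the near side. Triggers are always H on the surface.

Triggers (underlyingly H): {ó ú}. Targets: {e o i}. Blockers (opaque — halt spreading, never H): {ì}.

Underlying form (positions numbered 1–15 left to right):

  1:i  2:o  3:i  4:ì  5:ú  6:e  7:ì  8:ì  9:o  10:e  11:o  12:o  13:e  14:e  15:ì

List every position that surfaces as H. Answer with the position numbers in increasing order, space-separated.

From /ú/ at 5 rightward: 6 /e/ → H; 7 /ì/ blocks.
From /ú/ at 5 leftward: 4 /ì/ blocks.
Targets with no active source: positions 1 2 3 9 10 11 12 13 14 stay [-high tone].

5 6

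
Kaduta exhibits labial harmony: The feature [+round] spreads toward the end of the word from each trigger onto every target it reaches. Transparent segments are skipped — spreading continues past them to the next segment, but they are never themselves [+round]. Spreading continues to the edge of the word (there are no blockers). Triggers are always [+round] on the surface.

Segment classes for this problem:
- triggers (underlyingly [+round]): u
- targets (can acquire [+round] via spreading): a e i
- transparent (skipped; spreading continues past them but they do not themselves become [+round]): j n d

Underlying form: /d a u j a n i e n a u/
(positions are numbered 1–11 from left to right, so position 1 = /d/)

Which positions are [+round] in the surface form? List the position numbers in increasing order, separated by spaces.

3 5 7 8 10 11

From /u/ at 3 rightward: 4 /j/ transparent; 5 /a/ → [+round]; 6 /n/ transparent; 7 /i/ → [+round]; 8 /e/ → [+round]; 9 /n/ transparent; 10 /a/ → [+round]; 11 /u/ is itself a trigger — this domain ends here.
From /u/ at 11 rightward: word edge.
Target with no active source: position 2 stays [-round].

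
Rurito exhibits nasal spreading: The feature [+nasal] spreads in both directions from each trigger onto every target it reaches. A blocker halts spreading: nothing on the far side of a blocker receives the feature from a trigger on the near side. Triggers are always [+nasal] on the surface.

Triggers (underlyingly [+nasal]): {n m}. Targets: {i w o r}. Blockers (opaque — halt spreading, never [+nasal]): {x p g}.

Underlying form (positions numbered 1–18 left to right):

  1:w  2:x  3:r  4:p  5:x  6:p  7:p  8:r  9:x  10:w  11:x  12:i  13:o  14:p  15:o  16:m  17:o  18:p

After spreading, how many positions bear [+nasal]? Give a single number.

From /m/ at 16 rightward: 17 /o/ → [+nasal]; 18 /p/ blocks.
From /m/ at 16 leftward: 15 /o/ → [+nasal]; 14 /p/ blocks.
Targets with no active source: positions 1 3 8 10 12 13 stay [-nasal].
[+nasal] positions on the surface: 15 16 17.

3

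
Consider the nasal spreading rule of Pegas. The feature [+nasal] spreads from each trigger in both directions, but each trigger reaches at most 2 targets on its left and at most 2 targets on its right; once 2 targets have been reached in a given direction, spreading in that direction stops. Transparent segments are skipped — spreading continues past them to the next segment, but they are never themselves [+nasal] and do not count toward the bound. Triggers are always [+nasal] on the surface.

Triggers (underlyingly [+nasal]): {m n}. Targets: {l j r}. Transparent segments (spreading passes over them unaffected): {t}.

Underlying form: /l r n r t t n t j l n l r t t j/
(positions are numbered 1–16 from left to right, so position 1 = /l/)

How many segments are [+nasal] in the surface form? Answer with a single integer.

10

From /n/ at 3 rightward: 4 /r/ → [+nasal]; 5 /t/ transparent; 6 /t/ transparent; 7 /n/ is itself a trigger — this domain ends here.
From /n/ at 3 leftward: 2 /r/ → [+nasal]; 1 /l/ → [+nasal]; bound reached.
From /n/ at 7 rightward: 8 /t/ transparent; 9 /j/ → [+nasal]; 10 /l/ → [+nasal]; bound reached.
From /n/ at 7 leftward: 6 /t/ transparent; 5 /t/ transparent; 4 /r/ → [+nasal]; 3 /n/ is itself a trigger — this domain ends here.
From /n/ at 11 rightward: 12 /l/ → [+nasal]; 13 /r/ → [+nasal]; bound reached.
From /n/ at 11 leftward: 10 /l/ → [+nasal]; 9 /j/ → [+nasal]; bound reached.
Target with no active source: position 16 stays [-nasal].
[+nasal] positions on the surface: 1 2 3 4 7 9 10 11 12 13.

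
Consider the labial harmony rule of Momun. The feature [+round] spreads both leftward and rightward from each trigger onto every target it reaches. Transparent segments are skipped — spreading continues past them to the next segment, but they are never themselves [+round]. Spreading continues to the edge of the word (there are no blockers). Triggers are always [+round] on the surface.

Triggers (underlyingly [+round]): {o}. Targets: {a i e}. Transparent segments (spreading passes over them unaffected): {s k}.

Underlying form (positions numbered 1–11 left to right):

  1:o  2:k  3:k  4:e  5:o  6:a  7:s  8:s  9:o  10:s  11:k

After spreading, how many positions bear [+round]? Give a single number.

5

From /o/ at 1 rightward: 2 /k/ transparent; 3 /k/ transparent; 4 /e/ → [+round]; 5 /o/ is itself a trigger — this domain ends here.
From /o/ at 1 leftward: word edge.
From /o/ at 5 rightward: 6 /a/ → [+round]; 7 /s/ transparent; 8 /s/ transparent; 9 /o/ is itself a trigger — this domain ends here.
From /o/ at 5 leftward: 4 /e/ → [+round]; 3 /k/ transparent; 2 /k/ transparent; 1 /o/ is itself a trigger — this domain ends here.
From /o/ at 9 rightward: 10 /s/ transparent; 11 /k/ transparent; word edge.
From /o/ at 9 leftward: 8 /s/ transparent; 7 /s/ transparent; 6 /a/ → [+round]; 5 /o/ is itself a trigger — this domain ends here.
[+round] positions on the surface: 1 4 5 6 9.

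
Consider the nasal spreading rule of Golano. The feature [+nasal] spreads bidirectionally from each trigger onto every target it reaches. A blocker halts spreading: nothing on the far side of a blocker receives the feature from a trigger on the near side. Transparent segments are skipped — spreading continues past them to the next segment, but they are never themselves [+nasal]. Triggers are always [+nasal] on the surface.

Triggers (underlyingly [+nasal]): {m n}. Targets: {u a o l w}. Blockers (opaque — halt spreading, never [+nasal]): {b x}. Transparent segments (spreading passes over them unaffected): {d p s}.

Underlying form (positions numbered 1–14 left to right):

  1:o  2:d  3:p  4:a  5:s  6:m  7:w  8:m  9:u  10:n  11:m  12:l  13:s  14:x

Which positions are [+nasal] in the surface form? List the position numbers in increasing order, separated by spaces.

From /m/ at 6 rightward: 7 /w/ → [+nasal]; 8 /m/ is itself a trigger — this domain ends here.
From /m/ at 6 leftward: 5 /s/ transparent; 4 /a/ → [+nasal]; 3 /p/ transparent; 2 /d/ transparent; 1 /o/ → [+nasal]; word edge.
From /m/ at 8 rightward: 9 /u/ → [+nasal]; 10 /n/ is itself a trigger — this domain ends here.
From /m/ at 8 leftward: 7 /w/ → [+nasal]; 6 /m/ is itself a trigger — this domain ends here.
From /n/ at 10 rightward: 11 /m/ is itself a trigger — this domain ends here.
From /n/ at 10 leftward: 9 /u/ → [+nasal]; 8 /m/ is itself a trigger — this domain ends here.
From /m/ at 11 rightward: 12 /l/ → [+nasal]; 13 /s/ transparent; 14 /x/ blocks.
From /m/ at 11 leftward: 10 /n/ is itself a trigger — this domain ends here.

1 4 6 7 8 9 10 11 12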